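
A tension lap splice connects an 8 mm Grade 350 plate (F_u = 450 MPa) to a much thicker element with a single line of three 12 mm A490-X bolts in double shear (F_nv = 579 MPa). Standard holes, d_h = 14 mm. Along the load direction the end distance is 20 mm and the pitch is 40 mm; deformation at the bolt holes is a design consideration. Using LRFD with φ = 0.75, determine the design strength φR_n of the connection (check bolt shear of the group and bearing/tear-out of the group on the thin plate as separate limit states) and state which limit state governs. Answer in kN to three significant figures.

Bolt shear: A_b = π·12²/4 = 113.1 mm²; R_n = 579 × 113.1 × 3 × 2 / 1000 = 392.9 kN → 0.75 × 392.9 = 295 kN.
Bearing (1.2 l_c t F_u ≤ 2.4 d t F_u): upper limit = 2.4·12·8·450 / 1000 = 103.7 kN.
  Edge l_c = 20 − 14/2 = 13 → r_n = 56.16 kN; interior l_c = 40 − 14 = 26 → r_n = 103.7 kN.
  R_n,bearing = 1·56.16 + 2·103.7 = 263.5 kN → 0.75 × 263.5 = 198 kN.
Bearing governs: 198 kN.

198 kN (bearing governs)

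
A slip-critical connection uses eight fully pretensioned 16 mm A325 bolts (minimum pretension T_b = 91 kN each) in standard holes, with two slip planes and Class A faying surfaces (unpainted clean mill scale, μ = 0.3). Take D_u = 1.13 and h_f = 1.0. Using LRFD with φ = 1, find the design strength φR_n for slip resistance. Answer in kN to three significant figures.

R_n = μ · D_u · h_f · T_b · n_s · n_b = 0.3 × 1.13 × 1.0 × 91 × 2 × 8 = 493.6 kN.
Design strength φR_n = 1 × 493.6 = 494 kN.

494 kN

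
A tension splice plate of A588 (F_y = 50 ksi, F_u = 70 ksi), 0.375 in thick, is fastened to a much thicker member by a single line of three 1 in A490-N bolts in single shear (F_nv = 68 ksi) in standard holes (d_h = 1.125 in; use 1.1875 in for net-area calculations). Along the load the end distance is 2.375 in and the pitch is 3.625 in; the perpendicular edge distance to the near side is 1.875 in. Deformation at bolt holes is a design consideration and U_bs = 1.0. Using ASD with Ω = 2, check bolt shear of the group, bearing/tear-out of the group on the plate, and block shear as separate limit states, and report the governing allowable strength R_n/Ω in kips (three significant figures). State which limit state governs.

Bolt shear: A_b = π·1²/4 = 0.7854 in²; R_n = 68 × 0.7854 × 3 × 1 = 160.2 kips → 160.2 / 2 = 80.1 kips.
Bearing: edge l_c = 1.812, r_n = 57.09 kips; interior l_c = 2.5, r_n = 63 kips; R_n = 57.09 + 2·63 = 183.1 kips → 91.5 kips.
Block shear: A_gv = 3.609, A_nv = 2.496, A_nt = 0.4805 in²; R_n = min(0.6F_uA_nv, 0.6F_yA_gv) + U_bs·F_u·A_nt = 138.5 kips → 69.2 kips.
Block shear governs: 69.2 kips.

69.2 kips (block shear governs)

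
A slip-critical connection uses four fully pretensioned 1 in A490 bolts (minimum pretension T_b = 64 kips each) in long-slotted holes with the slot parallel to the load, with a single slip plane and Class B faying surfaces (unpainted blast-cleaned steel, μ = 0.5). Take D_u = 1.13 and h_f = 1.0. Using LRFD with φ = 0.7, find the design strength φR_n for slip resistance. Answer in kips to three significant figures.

R_n = μ · D_u · h_f · T_b · n_s · n_b = 0.5 × 1.13 × 1.0 × 64 × 1 × 4 = 144.6 kips.
Design strength φR_n = 0.7 × 144.6 = 101 kips.

101 kips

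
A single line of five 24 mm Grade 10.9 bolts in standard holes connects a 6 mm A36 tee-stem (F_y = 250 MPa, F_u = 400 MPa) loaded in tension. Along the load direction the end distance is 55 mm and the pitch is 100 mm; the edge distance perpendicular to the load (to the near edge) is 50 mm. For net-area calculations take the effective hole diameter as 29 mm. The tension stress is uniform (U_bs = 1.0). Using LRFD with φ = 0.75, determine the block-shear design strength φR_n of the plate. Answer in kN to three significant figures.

Shear plane L_v = 55 + 4·100 = 455 mm; A_gv = 455 × 6 = 2730 mm².
A_nv = (455 − 4.5·29) × 6 = 1947 mm².
A_nt = (50 − 0.5·29) × 6 = 213 mm².
0.6 F_u A_nv = 467.3 kN; 0.6 F_y A_gv = 409.5 kN → shear yielding governs the shear term.
R_n = 409.5 + 1.0 × 400 × 213 / 1000 = 494.7 kN.
Design strength φR_n = 0.75 × 494.7 = 371 kN.

371 kN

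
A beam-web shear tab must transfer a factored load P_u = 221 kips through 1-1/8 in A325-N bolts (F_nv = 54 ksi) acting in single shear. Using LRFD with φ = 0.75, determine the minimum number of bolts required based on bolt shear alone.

A_b = π·1.125²/4 = 0.994 in².
Per-bolt design strength φR_n = 0.75 × 54 × 0.994 × 1 = 40.26 kips.
n ≥ 221 / 40.26 = 5.49 → use 6 bolts.

6 bolts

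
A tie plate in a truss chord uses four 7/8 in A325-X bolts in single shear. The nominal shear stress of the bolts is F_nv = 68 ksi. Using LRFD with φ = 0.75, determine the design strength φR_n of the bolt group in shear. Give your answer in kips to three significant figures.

123 kips

A_b = π × 0.875² / 4 = 0.6013 in².
R_n = F_nv · A_b · n · n_s = 68 × 0.6013 × 4 × 1 = 163.6 kips.
Design strength φR_n = 0.75 × 163.6 = 123 kips.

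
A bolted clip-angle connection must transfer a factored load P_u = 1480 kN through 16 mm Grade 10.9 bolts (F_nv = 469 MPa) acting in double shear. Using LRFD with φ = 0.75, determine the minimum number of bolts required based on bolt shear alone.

11 bolts

A_b = π·16²/4 = 201.1 mm².
Per-bolt design strength φR_n = 0.75 × 469 × 201.1 × 2 / 1000 = 141.4 kN.
n ≥ 1480 / 141.4 = 10.46 → use 11 bolts.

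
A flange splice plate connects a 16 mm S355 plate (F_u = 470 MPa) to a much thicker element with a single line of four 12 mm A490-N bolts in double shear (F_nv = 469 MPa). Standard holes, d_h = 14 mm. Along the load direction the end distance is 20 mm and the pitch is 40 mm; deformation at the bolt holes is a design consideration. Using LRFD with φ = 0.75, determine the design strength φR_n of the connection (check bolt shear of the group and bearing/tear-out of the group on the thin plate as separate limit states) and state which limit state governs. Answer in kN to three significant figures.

318 kN (bolt shear governs)

Bolt shear: A_b = π·12²/4 = 113.1 mm²; R_n = 469 × 113.1 × 4 × 2 / 1000 = 424.3 kN → 0.75 × 424.3 = 318 kN.
Bearing (1.2 l_c t F_u ≤ 2.4 d t F_u): upper limit = 2.4·12·16·470 / 1000 = 216.6 kN.
  Edge l_c = 20 − 14/2 = 13 → r_n = 117.3 kN; interior l_c = 40 − 14 = 26 → r_n = 216.6 kN.
  R_n,bearing = 1·117.3 + 3·216.6 = 767 kN → 0.75 × 767 = 575 kN.
Bolt shear governs: 318 kN.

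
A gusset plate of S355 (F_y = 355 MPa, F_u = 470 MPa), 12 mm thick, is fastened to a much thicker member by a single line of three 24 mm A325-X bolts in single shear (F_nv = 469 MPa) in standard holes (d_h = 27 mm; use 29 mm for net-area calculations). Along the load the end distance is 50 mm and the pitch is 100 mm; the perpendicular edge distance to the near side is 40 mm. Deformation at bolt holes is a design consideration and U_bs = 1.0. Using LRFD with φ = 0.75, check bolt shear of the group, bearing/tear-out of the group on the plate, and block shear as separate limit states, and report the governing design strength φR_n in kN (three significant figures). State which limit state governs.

477 kN (bolt shear governs)

Bolt shear: A_b = π·24²/4 = 452.4 mm²; R_n = 469 × 452.4 × 3 × 1 / 1000 = 636.5 kN → 0.75 × 636.5 = 477 kN.
Bearing: edge l_c = 36.5, r_n = 247 kN; interior l_c = 73, r_n = 324.9 kN; R_n = 247 + 2·324.9 = 896.8 kN → 673 kN.
Block shear: A_gv = 3000, A_nv = 2130, A_nt = 306 mm²; R_n = min(0.6F_uA_nv, 0.6F_yA_gv) + U_bs·F_u·A_nt = 744.5 kN → 558 kN.
Bolt shear governs: 477 kN.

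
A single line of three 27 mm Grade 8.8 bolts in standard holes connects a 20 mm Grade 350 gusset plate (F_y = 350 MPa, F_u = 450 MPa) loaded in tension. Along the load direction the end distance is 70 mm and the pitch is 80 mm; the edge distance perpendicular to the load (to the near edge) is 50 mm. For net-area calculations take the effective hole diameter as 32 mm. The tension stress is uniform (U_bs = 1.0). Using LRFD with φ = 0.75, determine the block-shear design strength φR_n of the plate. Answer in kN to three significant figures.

Shear plane L_v = 70 + 2·80 = 230 mm; A_gv = 230 × 20 = 4600 mm².
A_nv = (230 − 2.5·32) × 20 = 3000 mm².
A_nt = (50 − 0.5·32) × 20 = 680 mm².
0.6 F_u A_nv = 810 kN; 0.6 F_y A_gv = 966 kN → shear rupture governs the shear term.
R_n = 810 + 1.0 × 450 × 680 / 1000 = 1116 kN.
Design strength φR_n = 0.75 × 1116 = 837 kN.

837 kN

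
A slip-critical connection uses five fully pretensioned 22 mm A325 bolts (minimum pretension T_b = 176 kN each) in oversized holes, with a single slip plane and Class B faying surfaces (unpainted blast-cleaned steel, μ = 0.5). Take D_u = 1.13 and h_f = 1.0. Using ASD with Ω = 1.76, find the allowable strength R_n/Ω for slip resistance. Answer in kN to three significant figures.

R_n = μ · D_u · h_f · T_b · n_s · n_b = 0.5 × 1.13 × 1.0 × 176 × 1 × 5 = 497.2 kN.
Allowable strength R_n/Ω = 497.2 / 1.76 = 282 kN.

282 kN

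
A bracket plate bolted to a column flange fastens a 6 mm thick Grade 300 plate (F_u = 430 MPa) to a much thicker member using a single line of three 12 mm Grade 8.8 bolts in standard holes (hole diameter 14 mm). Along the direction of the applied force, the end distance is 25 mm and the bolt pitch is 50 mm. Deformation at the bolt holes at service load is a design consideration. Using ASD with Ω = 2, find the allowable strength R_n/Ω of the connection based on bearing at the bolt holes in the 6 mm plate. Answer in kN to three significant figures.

Per bolt r_n = 1.2 l_c t F_u ≤ 2.4 d t F_u; upper limit = 2.4 × 12 × 6 × 430 / 1000 = 74.3 kN.
Edge bolt: l_c = 25 − 14/2 = 18 mm → 1.2 × 18 × 6 × 430 / 1000 = 55.73 → r_n = 55.73 kN.
Interior bolts: l_c = 50 − 14 = 36 mm → 1.2 × 36 × 6 × 430 / 1000 = 111.5 → r_n = 74.3 kN.
R_n = 1 × 55.73 + 2 × 74.3 = 204.3 kN.
Allowable strength R_n/Ω = 204.3 / 2 = 102 kN.

102 kN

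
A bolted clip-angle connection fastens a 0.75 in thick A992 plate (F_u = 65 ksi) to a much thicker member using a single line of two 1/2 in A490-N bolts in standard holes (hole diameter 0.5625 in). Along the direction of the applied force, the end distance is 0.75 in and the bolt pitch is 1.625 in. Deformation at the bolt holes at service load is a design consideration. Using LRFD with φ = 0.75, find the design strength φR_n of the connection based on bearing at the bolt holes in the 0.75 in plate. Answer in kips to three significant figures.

Per bolt r_n = 1.2 l_c t F_u ≤ 2.4 d t F_u; upper limit = 2.4 × 0.5 × 0.75 × 65 = 58.5 kips.
Edge bolt: l_c = 0.75 − 0.5625/2 = 0.4688 in → 1.2 × 0.4688 × 0.75 × 65 = 27.42 → r_n = 27.42 kips.
Interior bolts: l_c = 1.625 − 0.5625 = 1.062 in → 1.2 × 1.062 × 0.75 × 65 = 62.16 → r_n = 58.5 kips.
R_n = 1 × 27.42 + 1 × 58.5 = 85.92 kips.
Design strength φR_n = 0.75 × 85.92 = 64.4 kips.

64.4 kips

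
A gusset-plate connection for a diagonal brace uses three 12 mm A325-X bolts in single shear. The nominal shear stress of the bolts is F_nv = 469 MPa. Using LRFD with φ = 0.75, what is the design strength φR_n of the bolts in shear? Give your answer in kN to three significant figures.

119 kN

A_b = π × 12² / 4 = 113.1 mm².
R_n = F_nv · A_b · n · n_s = 469 × 113.1 × 3 × 1 / 1000 = 159.1 kN.
Design strength φR_n = 0.75 × 159.1 = 119 kN.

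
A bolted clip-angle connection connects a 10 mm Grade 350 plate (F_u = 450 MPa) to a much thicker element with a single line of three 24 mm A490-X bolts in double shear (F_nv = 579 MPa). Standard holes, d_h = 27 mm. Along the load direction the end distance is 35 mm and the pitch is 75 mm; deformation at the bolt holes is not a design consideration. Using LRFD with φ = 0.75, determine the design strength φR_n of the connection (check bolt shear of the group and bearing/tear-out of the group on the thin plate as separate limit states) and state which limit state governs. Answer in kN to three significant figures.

595 kN (bearing governs)

Bolt shear: A_b = π·24²/4 = 452.4 mm²; R_n = 579 × 452.4 × 3 × 2 / 1000 = 1572 kN → 0.75 × 1572 = 1180 kN.
Bearing (1.5 l_c t F_u ≤ 3.0 d t F_u): upper limit = 3.0·24·10·450 / 1000 = 324 kN.
  Edge l_c = 35 − 27/2 = 21.5 → r_n = 145.1 kN; interior l_c = 75 − 27 = 48 → r_n = 324 kN.
  R_n,bearing = 1·145.1 + 2·324 = 793.1 kN → 0.75 × 793.1 = 595 kN.
Bearing governs: 595 kN.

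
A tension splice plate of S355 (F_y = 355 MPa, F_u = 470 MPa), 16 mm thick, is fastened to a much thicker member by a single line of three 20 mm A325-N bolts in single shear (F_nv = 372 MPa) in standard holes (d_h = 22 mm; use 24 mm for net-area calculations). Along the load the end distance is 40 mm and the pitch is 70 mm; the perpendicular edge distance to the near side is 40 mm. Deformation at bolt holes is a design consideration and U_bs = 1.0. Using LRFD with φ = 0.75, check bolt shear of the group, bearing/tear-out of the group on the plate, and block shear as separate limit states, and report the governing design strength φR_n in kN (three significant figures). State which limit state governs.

Bolt shear: A_b = π·20²/4 = 314.2 mm²; R_n = 372 × 314.2 × 3 × 1 / 1000 = 350.6 kN → 0.75 × 350.6 = 263 kN.
Bearing: edge l_c = 29, r_n = 261.7 kN; interior l_c = 48, r_n = 361 kN; R_n = 261.7 + 2·361 = 983.6 kN → 738 kN.
Block shear: A_gv = 2880, A_nv = 1920, A_nt = 448 mm²; R_n = min(0.6F_uA_nv, 0.6F_yA_gv) + U_bs·F_u·A_nt = 752 kN → 564 kN.
Bolt shear governs: 263 kN.

263 kN (bolt shear governs)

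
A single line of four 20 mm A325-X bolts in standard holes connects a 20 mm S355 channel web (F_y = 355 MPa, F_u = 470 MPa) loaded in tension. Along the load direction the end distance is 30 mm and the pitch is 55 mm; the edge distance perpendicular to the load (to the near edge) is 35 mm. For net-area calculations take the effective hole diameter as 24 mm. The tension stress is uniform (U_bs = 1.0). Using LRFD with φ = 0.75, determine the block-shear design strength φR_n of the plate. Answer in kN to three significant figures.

Shear plane L_v = 30 + 3·55 = 195 mm; A_gv = 195 × 20 = 3900 mm².
A_nv = (195 − 3.5·24) × 20 = 2220 mm².
A_nt = (35 − 0.5·24) × 20 = 460 mm².
0.6 F_u A_nv = 626 kN; 0.6 F_y A_gv = 830.7 kN → shear rupture governs the shear term.
R_n = 626 + 1.0 × 470 × 460 / 1000 = 842.2 kN.
Design strength φR_n = 0.75 × 842.2 = 632 kN.

632 kN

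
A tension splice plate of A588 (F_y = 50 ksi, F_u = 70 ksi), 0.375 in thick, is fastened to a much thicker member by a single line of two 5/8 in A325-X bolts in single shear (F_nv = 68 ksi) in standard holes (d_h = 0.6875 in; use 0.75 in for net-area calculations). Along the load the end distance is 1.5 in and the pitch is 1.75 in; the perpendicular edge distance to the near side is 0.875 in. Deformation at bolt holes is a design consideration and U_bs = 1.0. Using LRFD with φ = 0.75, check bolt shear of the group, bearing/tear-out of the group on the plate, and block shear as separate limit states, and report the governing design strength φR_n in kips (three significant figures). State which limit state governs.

Bolt shear: A_b = π·0.625²/4 = 0.3068 in²; R_n = 68 × 0.3068 × 2 × 1 = 41.72 kips → 0.75 × 41.72 = 31.3 kips.
Bearing: edge l_c = 1.156, r_n = 36.42 kips; interior l_c = 1.062, r_n = 33.47 kips; R_n = 36.42 + 1·33.47 = 69.89 kips → 52.4 kips.
Block shear: A_gv = 1.219, A_nv = 0.7969, A_nt = 0.1875 in²; R_n = min(0.6F_uA_nv, 0.6F_yA_gv) + U_bs·F_u·A_nt = 46.59 kips → 34.9 kips.
Bolt shear governs: 31.3 kips.

31.3 kips (bolt shear governs)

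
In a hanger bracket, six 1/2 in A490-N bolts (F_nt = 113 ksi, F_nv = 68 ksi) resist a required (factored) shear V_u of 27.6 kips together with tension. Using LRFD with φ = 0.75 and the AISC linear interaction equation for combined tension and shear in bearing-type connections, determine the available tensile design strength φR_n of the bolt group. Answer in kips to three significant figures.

A_b = π·0.5²/4 = 0.1963 in²; f_rv = 27.6 / (6 × 0.1963) = 23.43 ksi.
F'_nt = 1.3 F_nt − (F_nt / φF_nv) f_rv = 1.3·113 − (113/(0.75·68))·23.43 = 94.99 ksi, capped at F_nt → F'_nt = 94.99 ksi.
R_n = F'_nt · A_b · n = 94.99 × 0.1963 × 6 = 111.9 kips.
Design strength φR_n = 0.75 × 111.9 = 83.9 kips.

83.9 kips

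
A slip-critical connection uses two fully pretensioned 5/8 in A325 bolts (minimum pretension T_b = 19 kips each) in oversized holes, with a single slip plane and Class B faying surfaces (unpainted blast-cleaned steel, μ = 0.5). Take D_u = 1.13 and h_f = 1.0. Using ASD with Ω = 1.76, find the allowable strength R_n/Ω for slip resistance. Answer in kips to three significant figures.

R_n = μ · D_u · h_f · T_b · n_s · n_b = 0.5 × 1.13 × 1.0 × 19 × 1 × 2 = 21.47 kips.
Allowable strength R_n/Ω = 21.47 / 1.76 = 12.2 kips.

12.2 kips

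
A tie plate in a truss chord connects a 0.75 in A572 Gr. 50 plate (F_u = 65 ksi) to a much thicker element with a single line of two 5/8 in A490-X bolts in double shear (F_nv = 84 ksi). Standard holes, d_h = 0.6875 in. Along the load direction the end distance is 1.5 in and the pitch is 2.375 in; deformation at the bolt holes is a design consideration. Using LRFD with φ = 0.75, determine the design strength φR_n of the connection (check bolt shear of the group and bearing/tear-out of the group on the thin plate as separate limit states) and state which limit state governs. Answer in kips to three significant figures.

Bolt shear: A_b = π·0.625²/4 = 0.3068 in²; R_n = 84 × 0.3068 × 2 × 2 = 103.1 kips → 0.75 × 103.1 = 77.3 kips.
Bearing (1.2 l_c t F_u ≤ 2.4 d t F_u): upper limit = 2.4·0.625·0.75·65 = 73.12 kips.
  Edge l_c = 1.5 − 0.6875/2 = 1.156 → r_n = 67.64 kips; interior l_c = 2.375 − 0.6875 = 1.688 → r_n = 73.12 kips.
  R_n,bearing = 1·67.64 + 1·73.12 = 140.8 kips → 0.75 × 140.8 = 106 kips.
Bolt shear governs: 77.3 kips.

77.3 kips (bolt shear governs)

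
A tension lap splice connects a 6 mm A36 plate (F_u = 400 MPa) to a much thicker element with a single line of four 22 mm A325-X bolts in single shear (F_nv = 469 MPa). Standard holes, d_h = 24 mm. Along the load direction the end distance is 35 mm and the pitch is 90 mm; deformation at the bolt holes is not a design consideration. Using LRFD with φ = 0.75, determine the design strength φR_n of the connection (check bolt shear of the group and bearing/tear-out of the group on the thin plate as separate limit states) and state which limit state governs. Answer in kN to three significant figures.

Bolt shear: A_b = π·22²/4 = 380.1 mm²; R_n = 469 × 380.1 × 4 × 1 / 1000 = 713.1 kN → 0.75 × 713.1 = 535 kN.
Bearing (1.5 l_c t F_u ≤ 3.0 d t F_u): upper limit = 3.0·22·6·400 / 1000 = 158.4 kN.
  Edge l_c = 35 − 24/2 = 23 → r_n = 82.8 kN; interior l_c = 90 − 24 = 66 → r_n = 158.4 kN.
  R_n,bearing = 1·82.8 + 3·158.4 = 558 kN → 0.75 × 558 = 418 kN.
Bearing governs: 418 kN.

418 kN (bearing governs)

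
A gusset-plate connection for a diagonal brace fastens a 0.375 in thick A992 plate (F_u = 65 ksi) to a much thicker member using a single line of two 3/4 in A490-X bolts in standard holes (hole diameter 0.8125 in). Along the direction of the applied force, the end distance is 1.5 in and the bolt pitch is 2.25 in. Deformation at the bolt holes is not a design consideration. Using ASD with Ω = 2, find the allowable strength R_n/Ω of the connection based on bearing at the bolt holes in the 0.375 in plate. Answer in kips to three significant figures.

Per bolt r_n = 1.5 l_c t F_u ≤ 3.0 d t F_u; upper limit = 3.0 × 0.75 × 0.375 × 65 = 54.84 kips.
Edge bolt: l_c = 1.5 − 0.8125/2 = 1.094 in → 1.5 × 1.094 × 0.375 × 65 = 39.99 → r_n = 39.99 kips.
Interior bolts: l_c = 2.25 − 0.8125 = 1.438 in → 1.5 × 1.438 × 0.375 × 65 = 52.56 → r_n = 52.56 kips.
R_n = 1 × 39.99 + 1 × 52.56 = 92.55 kips.
Allowable strength R_n/Ω = 92.55 / 2 = 46.3 kips.

46.3 kips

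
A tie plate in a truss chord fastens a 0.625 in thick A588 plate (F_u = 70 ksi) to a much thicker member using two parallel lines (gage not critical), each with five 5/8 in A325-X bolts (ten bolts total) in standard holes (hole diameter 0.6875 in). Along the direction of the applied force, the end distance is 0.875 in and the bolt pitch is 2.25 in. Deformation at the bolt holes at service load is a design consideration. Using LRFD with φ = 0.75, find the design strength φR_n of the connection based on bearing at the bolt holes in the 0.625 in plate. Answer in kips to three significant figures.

436 kips

Per bolt r_n = 1.2 l_c t F_u ≤ 2.4 d t F_u; upper limit = 2.4 × 0.625 × 0.625 × 70 = 65.62 kips.
Edge bolt: l_c = 0.875 − 0.6875/2 = 0.5312 in → 1.2 × 0.5312 × 0.625 × 70 = 27.89 → r_n = 27.89 kips.
Interior bolts: l_c = 2.25 − 0.6875 = 1.562 in → 1.2 × 1.562 × 0.625 × 70 = 82.03 → r_n = 65.62 kips.
R_n = 2 × 27.89 + 8 × 65.62 = 580.8 kips.
Design strength φR_n = 0.75 × 580.8 = 436 kips.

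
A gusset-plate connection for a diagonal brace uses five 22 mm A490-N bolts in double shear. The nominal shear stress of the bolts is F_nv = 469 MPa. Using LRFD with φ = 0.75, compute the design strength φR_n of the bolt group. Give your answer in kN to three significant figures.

A_b = π × 22² / 4 = 380.1 mm².
R_n = F_nv · A_b · n · n_s = 469 × 380.1 × 5 × 2 / 1000 = 1783 kN.
Design strength φR_n = 0.75 × 1783 = 1340 kN.

1340 kN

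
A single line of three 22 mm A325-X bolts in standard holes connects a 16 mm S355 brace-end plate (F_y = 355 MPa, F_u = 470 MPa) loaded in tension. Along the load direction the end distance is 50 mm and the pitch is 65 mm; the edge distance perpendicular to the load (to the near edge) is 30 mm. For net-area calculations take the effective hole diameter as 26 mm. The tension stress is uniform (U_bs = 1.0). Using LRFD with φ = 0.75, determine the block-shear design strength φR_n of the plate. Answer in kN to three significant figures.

485 kN

Shear plane L_v = 50 + 2·65 = 180 mm; A_gv = 180 × 16 = 2880 mm².
A_nv = (180 − 2.5·26) × 16 = 1840 mm².
A_nt = (30 − 0.5·26) × 16 = 272 mm².
0.6 F_u A_nv = 518.9 kN; 0.6 F_y A_gv = 613.4 kN → shear rupture governs the shear term.
R_n = 518.9 + 1.0 × 470 × 272 / 1000 = 646.7 kN.
Design strength φR_n = 0.75 × 646.7 = 485 kN.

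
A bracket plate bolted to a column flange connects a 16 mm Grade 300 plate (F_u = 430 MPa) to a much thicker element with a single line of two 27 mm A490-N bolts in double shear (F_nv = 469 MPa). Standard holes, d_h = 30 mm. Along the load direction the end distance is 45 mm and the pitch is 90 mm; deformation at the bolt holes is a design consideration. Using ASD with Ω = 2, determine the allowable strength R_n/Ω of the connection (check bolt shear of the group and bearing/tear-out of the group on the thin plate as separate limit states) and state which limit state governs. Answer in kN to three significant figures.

347 kN (bearing governs)

Bolt shear: A_b = π·27²/4 = 572.6 mm²; R_n = 469 × 572.6 × 2 × 2 / 1000 = 1074 kN → 1074 / 2 = 537 kN.
Bearing (1.2 l_c t F_u ≤ 2.4 d t F_u): upper limit = 2.4·27·16·430 / 1000 = 445.8 kN.
  Edge l_c = 45 − 30/2 = 30 → r_n = 247.7 kN; interior l_c = 90 − 30 = 60 → r_n = 445.8 kN.
  R_n,bearing = 1·247.7 + 1·445.8 = 693.5 kN → 693.5 / 2 = 347 kN.
Bearing governs: 347 kN.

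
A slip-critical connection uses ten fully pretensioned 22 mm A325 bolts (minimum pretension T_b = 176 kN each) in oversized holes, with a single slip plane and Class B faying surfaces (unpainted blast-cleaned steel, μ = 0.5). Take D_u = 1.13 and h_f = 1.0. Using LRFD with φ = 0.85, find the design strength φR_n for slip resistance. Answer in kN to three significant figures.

R_n = μ · D_u · h_f · T_b · n_s · n_b = 0.5 × 1.13 × 1.0 × 176 × 1 × 10 = 994.4 kN.
Design strength φR_n = 0.85 × 994.4 = 845 kN.

845 kN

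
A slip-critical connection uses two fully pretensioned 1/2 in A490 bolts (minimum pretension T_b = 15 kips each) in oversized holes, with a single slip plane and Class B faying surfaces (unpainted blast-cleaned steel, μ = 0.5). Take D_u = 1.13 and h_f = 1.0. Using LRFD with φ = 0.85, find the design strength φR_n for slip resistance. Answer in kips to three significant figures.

14.4 kips

R_n = μ · D_u · h_f · T_b · n_s · n_b = 0.5 × 1.13 × 1.0 × 15 × 1 × 2 = 16.95 kips.
Design strength φR_n = 0.85 × 16.95 = 14.4 kips.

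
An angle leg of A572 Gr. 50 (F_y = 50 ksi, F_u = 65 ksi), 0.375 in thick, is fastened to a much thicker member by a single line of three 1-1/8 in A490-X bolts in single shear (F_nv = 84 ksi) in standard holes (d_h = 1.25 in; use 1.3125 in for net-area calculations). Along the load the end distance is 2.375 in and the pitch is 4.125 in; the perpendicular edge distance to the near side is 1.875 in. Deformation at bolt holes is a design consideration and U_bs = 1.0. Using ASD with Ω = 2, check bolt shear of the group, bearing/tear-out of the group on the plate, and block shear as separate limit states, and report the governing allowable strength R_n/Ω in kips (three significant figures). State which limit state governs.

68.6 kips (block shear governs)

Bolt shear: A_b = π·1.125²/4 = 0.994 in²; R_n = 84 × 0.994 × 3 × 1 = 250.5 kips → 250.5 / 2 = 125 kips.
Bearing: edge l_c = 1.75, r_n = 51.19 kips; interior l_c = 2.875, r_n = 65.81 kips; R_n = 51.19 + 2·65.81 = 182.8 kips → 91.4 kips.
Block shear: A_gv = 3.984, A_nv = 2.754, A_nt = 0.457 in²; R_n = min(0.6F_uA_nv, 0.6F_yA_gv) + U_bs·F_u·A_nt = 137.1 kips → 68.6 kips.
Block shear governs: 68.6 kips.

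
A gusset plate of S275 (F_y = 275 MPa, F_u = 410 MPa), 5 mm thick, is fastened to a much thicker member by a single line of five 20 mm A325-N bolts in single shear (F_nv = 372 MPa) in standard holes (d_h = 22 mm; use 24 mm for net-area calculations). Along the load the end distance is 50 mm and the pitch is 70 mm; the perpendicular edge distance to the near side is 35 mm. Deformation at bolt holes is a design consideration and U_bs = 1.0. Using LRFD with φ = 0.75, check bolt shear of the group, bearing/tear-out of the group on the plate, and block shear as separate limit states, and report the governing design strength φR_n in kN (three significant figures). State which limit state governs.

240 kN (block shear governs)

Bolt shear: A_b = π·20²/4 = 314.2 mm²; R_n = 372 × 314.2 × 5 × 1 / 1000 = 584.3 kN → 0.75 × 584.3 = 438 kN.
Bearing: edge l_c = 39, r_n = 95.94 kN; interior l_c = 48, r_n = 98.4 kN; R_n = 95.94 + 4·98.4 = 489.5 kN → 367 kN.
Block shear: A_gv = 1650, A_nv = 1110, A_nt = 115 mm²; R_n = min(0.6F_uA_nv, 0.6F_yA_gv) + U_bs·F_u·A_nt = 319.4 kN → 240 kN.
Block shear governs: 240 kN.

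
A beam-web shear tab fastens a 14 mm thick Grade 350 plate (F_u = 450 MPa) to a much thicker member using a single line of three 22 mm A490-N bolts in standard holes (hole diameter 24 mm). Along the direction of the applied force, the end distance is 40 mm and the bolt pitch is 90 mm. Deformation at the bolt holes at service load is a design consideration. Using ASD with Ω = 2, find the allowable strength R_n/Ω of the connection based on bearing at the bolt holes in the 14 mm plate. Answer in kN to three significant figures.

Per bolt r_n = 1.2 l_c t F_u ≤ 2.4 d t F_u; upper limit = 2.4 × 22 × 14 × 450 / 1000 = 332.6 kN.
Edge bolt: l_c = 40 − 24/2 = 28 mm → 1.2 × 28 × 14 × 450 / 1000 = 211.7 → r_n = 211.7 kN.
Interior bolts: l_c = 90 − 24 = 66 mm → 1.2 × 66 × 14 × 450 / 1000 = 499 → r_n = 332.6 kN.
R_n = 1 × 211.7 + 2 × 332.6 = 877 kN.
Allowable strength R_n/Ω = 877 / 2 = 438 kN.

438 kN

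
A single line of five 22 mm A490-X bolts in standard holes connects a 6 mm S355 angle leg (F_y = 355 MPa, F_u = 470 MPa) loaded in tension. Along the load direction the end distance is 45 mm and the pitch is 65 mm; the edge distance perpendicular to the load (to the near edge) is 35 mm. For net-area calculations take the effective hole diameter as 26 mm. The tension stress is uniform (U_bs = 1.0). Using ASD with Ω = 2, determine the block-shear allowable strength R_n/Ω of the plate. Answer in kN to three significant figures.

Shear plane L_v = 45 + 4·65 = 305 mm; A_gv = 305 × 6 = 1830 mm².
A_nv = (305 − 4.5·26) × 6 = 1128 mm².
A_nt = (35 − 0.5·26) × 6 = 132 mm².
0.6 F_u A_nv = 318.1 kN; 0.6 F_y A_gv = 389.8 kN → shear rupture governs the shear term.
R_n = 318.1 + 1.0 × 470 × 132 / 1000 = 380.1 kN.
Allowable strength R_n/Ω = 380.1 / 2 = 190 kN.

190 kN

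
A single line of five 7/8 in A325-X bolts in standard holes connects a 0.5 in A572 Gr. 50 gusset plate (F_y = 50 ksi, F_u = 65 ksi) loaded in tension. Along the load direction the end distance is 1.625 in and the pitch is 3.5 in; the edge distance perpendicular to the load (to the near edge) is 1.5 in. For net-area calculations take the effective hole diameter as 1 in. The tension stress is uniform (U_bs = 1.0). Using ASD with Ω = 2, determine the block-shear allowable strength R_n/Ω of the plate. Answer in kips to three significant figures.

125 kips

Shear plane L_v = 1.625 + 4·3.5 = 15.62 in; A_gv = 15.62 × 0.5 = 7.812 in².
A_nv = (15.62 − 4.5·1) × 0.5 = 5.562 in².
A_nt = (1.5 − 0.5·1) × 0.5 = 0.5 in².
0.6 F_u A_nv = 216.9 kips; 0.6 F_y A_gv = 234.4 kips → shear rupture governs the shear term.
R_n = 216.9 + 1.0 × 65 × 0.5 = 249.4 kips.
Allowable strength R_n/Ω = 249.4 / 2 = 125 kips.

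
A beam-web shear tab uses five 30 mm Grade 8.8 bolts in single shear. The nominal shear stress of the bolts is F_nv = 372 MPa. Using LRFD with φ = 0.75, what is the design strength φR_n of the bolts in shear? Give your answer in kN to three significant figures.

986 kN

A_b = π × 30² / 4 = 706.9 mm².
R_n = F_nv · A_b · n · n_s = 372 × 706.9 × 5 × 1 / 1000 = 1315 kN.
Design strength φR_n = 0.75 × 1315 = 986 kN.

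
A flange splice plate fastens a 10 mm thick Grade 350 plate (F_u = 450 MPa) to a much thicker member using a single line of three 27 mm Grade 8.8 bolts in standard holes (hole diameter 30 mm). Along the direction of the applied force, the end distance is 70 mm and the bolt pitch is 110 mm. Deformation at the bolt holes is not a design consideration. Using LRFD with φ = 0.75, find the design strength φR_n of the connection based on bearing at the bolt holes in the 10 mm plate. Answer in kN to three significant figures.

820 kN

Per bolt r_n = 1.5 l_c t F_u ≤ 3.0 d t F_u; upper limit = 3.0 × 27 × 10 × 450 / 1000 = 364.5 kN.
Edge bolt: l_c = 70 − 30/2 = 55 mm → 1.5 × 55 × 10 × 450 / 1000 = 371.2 → r_n = 364.5 kN.
Interior bolts: l_c = 110 − 30 = 80 mm → 1.5 × 80 × 10 × 450 / 1000 = 540 → r_n = 364.5 kN.
R_n = 1 × 364.5 + 2 × 364.5 = 1094 kN.
Design strength φR_n = 0.75 × 1094 = 820 kN.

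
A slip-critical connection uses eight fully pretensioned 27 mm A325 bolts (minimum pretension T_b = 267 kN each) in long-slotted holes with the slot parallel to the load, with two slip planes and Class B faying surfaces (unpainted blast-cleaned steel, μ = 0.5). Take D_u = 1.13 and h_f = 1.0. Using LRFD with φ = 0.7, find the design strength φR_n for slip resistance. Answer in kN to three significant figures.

1690 kN

R_n = μ · D_u · h_f · T_b · n_s · n_b = 0.5 × 1.13 × 1.0 × 267 × 2 × 8 = 2414 kN.
Design strength φR_n = 0.7 × 2414 = 1690 kN.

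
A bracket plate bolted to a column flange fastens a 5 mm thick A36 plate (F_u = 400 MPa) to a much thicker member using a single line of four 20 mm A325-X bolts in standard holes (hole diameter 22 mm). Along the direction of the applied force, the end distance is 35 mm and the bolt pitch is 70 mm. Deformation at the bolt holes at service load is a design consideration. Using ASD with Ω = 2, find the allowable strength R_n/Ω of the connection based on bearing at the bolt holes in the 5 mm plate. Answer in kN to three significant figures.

173 kN

Per bolt r_n = 1.2 l_c t F_u ≤ 2.4 d t F_u; upper limit = 2.4 × 20 × 5 × 400 / 1000 = 96 kN.
Edge bolt: l_c = 35 − 22/2 = 24 mm → 1.2 × 24 × 5 × 400 / 1000 = 57.6 → r_n = 57.6 kN.
Interior bolts: l_c = 70 − 22 = 48 mm → 1.2 × 48 × 5 × 400 / 1000 = 115.2 → r_n = 96 kN.
R_n = 1 × 57.6 + 3 × 96 = 345.6 kN.
Allowable strength R_n/Ω = 345.6 / 2 = 173 kN.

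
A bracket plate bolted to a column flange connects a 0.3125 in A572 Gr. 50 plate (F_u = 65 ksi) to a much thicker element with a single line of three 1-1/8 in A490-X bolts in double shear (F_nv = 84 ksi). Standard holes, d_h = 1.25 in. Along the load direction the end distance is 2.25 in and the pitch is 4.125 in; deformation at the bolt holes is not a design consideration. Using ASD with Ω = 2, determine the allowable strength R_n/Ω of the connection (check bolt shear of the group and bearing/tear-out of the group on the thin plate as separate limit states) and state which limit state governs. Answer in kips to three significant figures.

Bolt shear: A_b = π·1.125²/4 = 0.994 in²; R_n = 84 × 0.994 × 3 × 2 = 501 kips → 501 / 2 = 250 kips.
Bearing (1.5 l_c t F_u ≤ 3.0 d t F_u): upper limit = 3.0·1.125·0.3125·65 = 68.55 kips.
  Edge l_c = 2.25 − 1.25/2 = 1.625 → r_n = 49.51 kips; interior l_c = 4.125 − 1.25 = 2.875 → r_n = 68.55 kips.
  R_n,bearing = 1·49.51 + 2·68.55 = 186.6 kips → 186.6 / 2 = 93.3 kips.
Bearing governs: 93.3 kips.

93.3 kips (bearing governs)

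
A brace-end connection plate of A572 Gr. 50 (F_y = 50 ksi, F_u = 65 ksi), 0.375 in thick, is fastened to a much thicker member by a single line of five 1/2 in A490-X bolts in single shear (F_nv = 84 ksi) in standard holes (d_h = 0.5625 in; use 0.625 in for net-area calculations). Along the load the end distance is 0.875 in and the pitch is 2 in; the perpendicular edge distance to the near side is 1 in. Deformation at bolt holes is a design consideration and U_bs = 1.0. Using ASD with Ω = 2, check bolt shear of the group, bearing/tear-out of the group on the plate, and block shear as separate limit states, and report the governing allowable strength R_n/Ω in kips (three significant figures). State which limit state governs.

Bolt shear: A_b = π·0.5²/4 = 0.1963 in²; R_n = 84 × 0.1963 × 5 × 1 = 82.47 kips → 82.47 / 2 = 41.2 kips.
Bearing: edge l_c = 0.5938, r_n = 17.37 kips; interior l_c = 1.438, r_n = 29.25 kips; R_n = 17.37 + 4·29.25 = 134.4 kips → 67.2 kips.
Block shear: A_gv = 3.328, A_nv = 2.273, A_nt = 0.2578 in²; R_n = min(0.6F_uA_nv, 0.6F_yA_gv) + U_bs·F_u·A_nt = 105.4 kips → 52.7 kips.
Bolt shear governs: 41.2 kips.

41.2 kips (bolt shear governs)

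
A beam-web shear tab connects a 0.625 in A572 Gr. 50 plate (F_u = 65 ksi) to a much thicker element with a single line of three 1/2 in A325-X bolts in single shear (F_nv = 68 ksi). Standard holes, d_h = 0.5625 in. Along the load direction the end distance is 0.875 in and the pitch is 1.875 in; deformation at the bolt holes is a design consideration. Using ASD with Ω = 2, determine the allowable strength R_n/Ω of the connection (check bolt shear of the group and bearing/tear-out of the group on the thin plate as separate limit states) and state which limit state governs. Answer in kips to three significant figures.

Bolt shear: A_b = π·0.5²/4 = 0.1963 in²; R_n = 68 × 0.1963 × 3 × 1 = 40.06 kips → 40.06 / 2 = 20 kips.
Bearing (1.2 l_c t F_u ≤ 2.4 d t F_u): upper limit = 2.4·0.5·0.625·65 = 48.75 kips.
  Edge l_c = 0.875 − 0.5625/2 = 0.5938 → r_n = 28.95 kips; interior l_c = 1.875 − 0.5625 = 1.312 → r_n = 48.75 kips.
  R_n,bearing = 1·28.95 + 2·48.75 = 126.4 kips → 126.4 / 2 = 63.2 kips.
Bolt shear governs: 20 kips.

20 kips (bolt shear governs)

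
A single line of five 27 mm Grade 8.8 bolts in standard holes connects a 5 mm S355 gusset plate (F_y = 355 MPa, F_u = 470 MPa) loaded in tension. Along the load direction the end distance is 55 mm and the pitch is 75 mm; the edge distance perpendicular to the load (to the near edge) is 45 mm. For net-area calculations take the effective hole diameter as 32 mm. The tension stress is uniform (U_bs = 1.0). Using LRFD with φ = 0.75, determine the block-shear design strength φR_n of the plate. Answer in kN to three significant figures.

274 kN

Shear plane L_v = 55 + 4·75 = 355 mm; A_gv = 355 × 5 = 1775 mm².
A_nv = (355 − 4.5·32) × 5 = 1055 mm².
A_nt = (45 − 0.5·32) × 5 = 145 mm².
0.6 F_u A_nv = 297.5 kN; 0.6 F_y A_gv = 378.1 kN → shear rupture governs the shear term.
R_n = 297.5 + 1.0 × 470 × 145 / 1000 = 365.7 kN.
Design strength φR_n = 0.75 × 365.7 = 274 kN.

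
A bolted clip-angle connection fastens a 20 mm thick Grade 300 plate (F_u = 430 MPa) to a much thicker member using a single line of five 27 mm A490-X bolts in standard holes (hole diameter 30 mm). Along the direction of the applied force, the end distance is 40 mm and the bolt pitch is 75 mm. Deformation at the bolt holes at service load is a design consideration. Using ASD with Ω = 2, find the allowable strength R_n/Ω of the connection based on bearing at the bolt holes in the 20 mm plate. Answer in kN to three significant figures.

1060 kN

Per bolt r_n = 1.2 l_c t F_u ≤ 2.4 d t F_u; upper limit = 2.4 × 27 × 20 × 430 / 1000 = 557.3 kN.
Edge bolt: l_c = 40 − 30/2 = 25 mm → 1.2 × 25 × 20 × 430 / 1000 = 258 → r_n = 258 kN.
Interior bolts: l_c = 75 − 30 = 45 mm → 1.2 × 45 × 20 × 430 / 1000 = 464.4 → r_n = 464.4 kN.
R_n = 1 × 258 + 4 × 464.4 = 2116 kN.
Allowable strength R_n/Ω = 2116 / 2 = 1060 kN.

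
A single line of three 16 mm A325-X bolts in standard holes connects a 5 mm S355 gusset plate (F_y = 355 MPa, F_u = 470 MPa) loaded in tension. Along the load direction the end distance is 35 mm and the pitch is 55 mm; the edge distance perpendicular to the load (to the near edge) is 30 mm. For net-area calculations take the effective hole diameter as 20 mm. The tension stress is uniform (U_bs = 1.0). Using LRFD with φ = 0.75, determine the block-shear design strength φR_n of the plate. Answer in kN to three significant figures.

136 kN

Shear plane L_v = 35 + 2·55 = 145 mm; A_gv = 145 × 5 = 725 mm².
A_nv = (145 − 2.5·20) × 5 = 475 mm².
A_nt = (30 − 0.5·20) × 5 = 100 mm².
0.6 F_u A_nv = 133.9 kN; 0.6 F_y A_gv = 154.4 kN → shear rupture governs the shear term.
R_n = 133.9 + 1.0 × 470 × 100 / 1000 = 180.9 kN.
Design strength φR_n = 0.75 × 180.9 = 136 kN.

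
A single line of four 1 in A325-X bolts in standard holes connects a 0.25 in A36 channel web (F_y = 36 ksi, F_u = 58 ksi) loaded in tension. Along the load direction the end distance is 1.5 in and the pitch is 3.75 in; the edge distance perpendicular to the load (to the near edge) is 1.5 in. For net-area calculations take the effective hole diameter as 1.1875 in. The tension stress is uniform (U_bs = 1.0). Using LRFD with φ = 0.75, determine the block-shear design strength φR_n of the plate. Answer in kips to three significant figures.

Shear plane L_v = 1.5 + 3·3.75 = 12.75 in; A_gv = 12.75 × 0.25 = 3.188 in².
A_nv = (12.75 − 3.5·1.1875) × 0.25 = 2.148 in².
A_nt = (1.5 − 0.5·1.1875) × 0.25 = 0.2266 in².
0.6 F_u A_nv = 74.77 kips; 0.6 F_y A_gv = 68.85 kips → shear yielding governs the shear term.
R_n = 68.85 + 1.0 × 58 × 0.2266 = 81.99 kips.
Design strength φR_n = 0.75 × 81.99 = 61.5 kips.

61.5 kips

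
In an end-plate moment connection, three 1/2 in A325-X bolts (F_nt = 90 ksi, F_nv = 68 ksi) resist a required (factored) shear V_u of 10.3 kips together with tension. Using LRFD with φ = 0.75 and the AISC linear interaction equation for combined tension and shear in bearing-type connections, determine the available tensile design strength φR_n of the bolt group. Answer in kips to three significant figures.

A_b = π·0.5²/4 = 0.1963 in²; f_rv = 10.3 / (3 × 0.1963) = 17.49 ksi.
F'_nt = 1.3 F_nt − (F_nt / φF_nv) f_rv = 1.3·90 − (90/(0.75·68))·17.49 = 86.14 ksi, capped at F_nt → F'_nt = 86.14 ksi.
R_n = F'_nt · A_b · n = 86.14 × 0.1963 × 3 = 50.74 kips.
Design strength φR_n = 0.75 × 50.74 = 38.1 kips.

38.1 kips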